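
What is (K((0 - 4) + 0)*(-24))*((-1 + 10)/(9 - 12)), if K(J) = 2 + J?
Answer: -144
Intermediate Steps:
(K((0 - 4) + 0)*(-24))*((-1 + 10)/(9 - 12)) = ((2 + ((0 - 4) + 0))*(-24))*((-1 + 10)/(9 - 12)) = ((2 + (-4 + 0))*(-24))*(9/(-3)) = ((2 - 4)*(-24))*(9*(-1/3)) = -2*(-24)*(-3) = 48*(-3) = -144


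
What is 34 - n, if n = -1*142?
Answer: 176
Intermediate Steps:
n = -142
34 - n = 34 - 1*(-142) = 34 + 142 = 176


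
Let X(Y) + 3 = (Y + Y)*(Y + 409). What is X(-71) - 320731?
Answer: -368730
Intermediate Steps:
X(Y) = -3 + 2*Y*(409 + Y) (X(Y) = -3 + (Y + Y)*(Y + 409) = -3 + (2*Y)*(409 + Y) = -3 + 2*Y*(409 + Y))
X(-71) - 320731 = (-3 + 2*(-71)**2 + 818*(-71)) - 320731 = (-3 + 2*5041 - 58078) - 320731 = (-3 + 10082 - 58078) - 320731 = -47999 - 320731 = -368730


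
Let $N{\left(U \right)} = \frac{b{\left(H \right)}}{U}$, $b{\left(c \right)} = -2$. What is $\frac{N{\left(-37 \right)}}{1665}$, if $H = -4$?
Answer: $\frac{2}{61605} \approx 3.2465 \cdot 10^{-5}$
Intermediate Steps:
$N{\left(U \right)} = - \frac{2}{U}$
$\frac{N{\left(-37 \right)}}{1665} = \frac{\left(-2\right) \frac{1}{-37}}{1665} = \left(-2\right) \left(- \frac{1}{37}\right) \frac{1}{1665} = \frac{2}{37} \cdot \frac{1}{1665} = \frac{2}{61605}$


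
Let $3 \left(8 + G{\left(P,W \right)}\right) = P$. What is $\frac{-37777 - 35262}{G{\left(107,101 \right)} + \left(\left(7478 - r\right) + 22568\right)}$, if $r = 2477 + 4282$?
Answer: $- \frac{219117}{69944} \approx -3.1327$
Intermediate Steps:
$G{\left(P,W \right)} = -8 + \frac{P}{3}$
$r = 6759$
$\frac{-37777 - 35262}{G{\left(107,101 \right)} + \left(\left(7478 - r\right) + 22568\right)} = \frac{-37777 - 35262}{\left(-8 + \frac{1}{3} \cdot 107\right) + \left(\left(7478 - 6759\right) + 22568\right)} = - \frac{73039}{\left(-8 + \frac{107}{3}\right) + \left(\left(7478 - 6759\right) + 22568\right)} = - \frac{73039}{\frac{83}{3} + \left(719 + 22568\right)} = - \frac{73039}{\frac{83}{3} + 23287} = - \frac{73039}{\frac{69944}{3}} = \left(-73039\right) \frac{3}{69944} = - \frac{219117}{69944}$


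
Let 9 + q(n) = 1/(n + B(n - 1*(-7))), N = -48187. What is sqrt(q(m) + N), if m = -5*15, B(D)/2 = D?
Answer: I*sqrt(2145734327)/211 ≈ 219.54*I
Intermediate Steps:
B(D) = 2*D
m = -75
q(n) = -9 + 1/(14 + 3*n) (q(n) = -9 + 1/(n + 2*(n - 1*(-7))) = -9 + 1/(n + 2*(n + 7)) = -9 + 1/(n + 2*(7 + n)) = -9 + 1/(n + (14 + 2*n)) = -9 + 1/(14 + 3*n))
sqrt(q(m) + N) = sqrt((-125 - 27*(-75))/(14 + 3*(-75)) - 48187) = sqrt((-125 + 2025)/(14 - 225) - 48187) = sqrt(1900/(-211) - 48187) = sqrt(-1/211*1900 - 48187) = sqrt(-1900/211 - 48187) = sqrt(-10169357/211) = I*sqrt(2145734327)/211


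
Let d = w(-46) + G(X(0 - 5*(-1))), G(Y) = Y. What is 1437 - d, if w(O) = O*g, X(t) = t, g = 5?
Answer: 1662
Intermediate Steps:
w(O) = 5*O (w(O) = O*5 = 5*O)
d = -225 (d = 5*(-46) + (0 - 5*(-1)) = -230 + (0 + 5) = -230 + 5 = -225)
1437 - d = 1437 - 1*(-225) = 1437 + 225 = 1662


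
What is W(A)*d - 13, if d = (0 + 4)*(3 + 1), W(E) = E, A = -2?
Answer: -45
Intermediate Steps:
d = 16 (d = 4*4 = 16)
W(A)*d - 13 = -2*16 - 13 = -32 - 13 = -45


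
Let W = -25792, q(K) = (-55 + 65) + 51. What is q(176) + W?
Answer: -25731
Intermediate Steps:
q(K) = 61 (q(K) = 10 + 51 = 61)
q(176) + W = 61 - 25792 = -25731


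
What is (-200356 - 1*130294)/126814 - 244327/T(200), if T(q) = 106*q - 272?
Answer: -48719701/3411264 ≈ -14.282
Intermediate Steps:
T(q) = -272 + 106*q
(-200356 - 1*130294)/126814 - 244327/T(200) = (-200356 - 1*130294)/126814 - 244327/(-272 + 106*200) = (-200356 - 130294)*(1/126814) - 244327/(-272 + 21200) = -330650*1/126814 - 244327/20928 = -425/163 - 244327*1/20928 = -425/163 - 244327/20928 = -48719701/3411264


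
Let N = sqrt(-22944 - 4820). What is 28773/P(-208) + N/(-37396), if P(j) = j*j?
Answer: 28773/43264 - I*sqrt(6941)/18698 ≈ 0.66506 - 0.0044557*I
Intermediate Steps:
P(j) = j**2
N = 2*I*sqrt(6941) (N = sqrt(-27764) = 2*I*sqrt(6941) ≈ 166.63*I)
28773/P(-208) + N/(-37396) = 28773/((-208)**2) + (2*I*sqrt(6941))/(-37396) = 28773/43264 + (2*I*sqrt(6941))*(-1/37396) = 28773*(1/43264) - I*sqrt(6941)/18698 = 28773/43264 - I*sqrt(6941)/18698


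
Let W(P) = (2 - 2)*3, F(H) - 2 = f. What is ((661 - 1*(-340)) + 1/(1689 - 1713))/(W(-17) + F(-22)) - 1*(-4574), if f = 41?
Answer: 4744391/1032 ≈ 4597.3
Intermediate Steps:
F(H) = 43 (F(H) = 2 + 41 = 43)
W(P) = 0 (W(P) = 0*3 = 0)
((661 - 1*(-340)) + 1/(1689 - 1713))/(W(-17) + F(-22)) - 1*(-4574) = ((661 - 1*(-340)) + 1/(1689 - 1713))/(0 + 43) - 1*(-4574) = ((661 + 340) + 1/(-24))/43 + 4574 = (1001 - 1/24)*(1/43) + 4574 = (24023/24)*(1/43) + 4574 = 24023/1032 + 4574 = 4744391/1032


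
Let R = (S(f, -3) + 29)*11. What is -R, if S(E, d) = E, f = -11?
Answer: -198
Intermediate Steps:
R = 198 (R = (-11 + 29)*11 = 18*11 = 198)
-R = -1*198 = -198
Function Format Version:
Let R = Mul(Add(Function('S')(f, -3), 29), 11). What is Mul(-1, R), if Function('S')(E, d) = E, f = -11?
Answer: -198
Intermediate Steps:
R = 198 (R = Mul(Add(-11, 29), 11) = Mul(18, 11) = 198)
Mul(-1, R) = Mul(-1, 198) = -198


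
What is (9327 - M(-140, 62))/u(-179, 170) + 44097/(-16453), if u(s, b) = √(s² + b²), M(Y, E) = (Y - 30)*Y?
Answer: -44097/16453 - 14473*√60941/60941 ≈ -61.308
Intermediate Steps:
M(Y, E) = Y*(-30 + Y) (M(Y, E) = (-30 + Y)*Y = Y*(-30 + Y))
u(s, b) = √(b² + s²)
(9327 - M(-140, 62))/u(-179, 170) + 44097/(-16453) = (9327 - (-140)*(-30 - 140))/(√(170² + (-179)²)) + 44097/(-16453) = (9327 - (-140)*(-170))/(√(28900 + 32041)) + 44097*(-1/16453) = (9327 - 1*23800)/(√60941) - 44097/16453 = (9327 - 23800)*(√60941/60941) - 44097/16453 = -14473*√60941/60941 - 44097/16453 = -44097/16453 - 14473*√60941/60941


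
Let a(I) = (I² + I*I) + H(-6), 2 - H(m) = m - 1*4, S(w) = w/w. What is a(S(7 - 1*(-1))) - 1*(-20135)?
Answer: 20149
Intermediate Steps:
S(w) = 1
H(m) = 6 - m (H(m) = 2 - (m - 1*4) = 2 - (m - 4) = 2 - (-4 + m) = 2 + (4 - m) = 6 - m)
a(I) = 12 + 2*I² (a(I) = (I² + I*I) + (6 - 1*(-6)) = (I² + I²) + (6 + 6) = 2*I² + 12 = 12 + 2*I²)
a(S(7 - 1*(-1))) - 1*(-20135) = (12 + 2*1²) - 1*(-20135) = (12 + 2*1) + 20135 = (12 + 2) + 20135 = 14 + 20135 = 20149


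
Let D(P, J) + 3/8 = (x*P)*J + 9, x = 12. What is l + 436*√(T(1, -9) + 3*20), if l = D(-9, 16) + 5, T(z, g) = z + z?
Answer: -13715/8 + 436*√62 ≈ 1718.7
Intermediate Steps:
T(z, g) = 2*z
D(P, J) = 69/8 + 12*J*P (D(P, J) = -3/8 + ((12*P)*J + 9) = -3/8 + (12*J*P + 9) = -3/8 + (9 + 12*J*P) = 69/8 + 12*J*P)
l = -13715/8 (l = (69/8 + 12*16*(-9)) + 5 = (69/8 - 1728) + 5 = -13755/8 + 5 = -13715/8 ≈ -1714.4)
l + 436*√(T(1, -9) + 3*20) = -13715/8 + 436*√(2*1 + 3*20) = -13715/8 + 436*√(2 + 60) = -13715/8 + 436*√62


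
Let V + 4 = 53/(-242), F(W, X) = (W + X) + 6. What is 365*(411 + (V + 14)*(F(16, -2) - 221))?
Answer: -137351325/242 ≈ -5.6757e+5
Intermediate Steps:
F(W, X) = 6 + W + X
V = -1021/242 (V = -4 + 53/(-242) = -4 + 53*(-1/242) = -4 - 53/242 = -1021/242 ≈ -4.2190)
365*(411 + (V + 14)*(F(16, -2) - 221)) = 365*(411 + (-1021/242 + 14)*((6 + 16 - 2) - 221)) = 365*(411 + 2367*(20 - 221)/242) = 365*(411 + (2367/242)*(-201)) = 365*(411 - 475767/242) = 365*(-376305/242) = -137351325/242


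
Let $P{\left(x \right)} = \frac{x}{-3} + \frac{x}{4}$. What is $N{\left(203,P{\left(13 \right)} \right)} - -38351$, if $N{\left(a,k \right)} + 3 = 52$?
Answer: $38400$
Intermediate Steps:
$P{\left(x \right)} = - \frac{x}{12}$ ($P{\left(x \right)} = x \left(- \frac{1}{3}\right) + x \frac{1}{4} = - \frac{x}{3} + \frac{x}{4} = - \frac{x}{12}$)
$N{\left(a,k \right)} = 49$ ($N{\left(a,k \right)} = -3 + 52 = 49$)
$N{\left(203,P{\left(13 \right)} \right)} - -38351 = 49 - -38351 = 49 + 38351 = 38400$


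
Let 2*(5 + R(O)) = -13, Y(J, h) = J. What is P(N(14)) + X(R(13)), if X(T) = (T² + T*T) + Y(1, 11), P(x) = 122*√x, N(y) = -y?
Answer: 531/2 + 122*I*√14 ≈ 265.5 + 456.48*I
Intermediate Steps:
R(O) = -23/2 (R(O) = -5 + (½)*(-13) = -5 - 13/2 = -23/2)
X(T) = 1 + 2*T² (X(T) = (T² + T*T) + 1 = (T² + T²) + 1 = 2*T² + 1 = 1 + 2*T²)
P(N(14)) + X(R(13)) = 122*√(-1*14) + (1 + 2*(-23/2)²) = 122*√(-14) + (1 + 2*(529/4)) = 122*(I*√14) + (1 + 529/2) = 122*I*√14 + 531/2 = 531/2 + 122*I*√14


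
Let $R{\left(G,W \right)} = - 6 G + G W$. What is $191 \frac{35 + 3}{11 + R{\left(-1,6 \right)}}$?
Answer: $\frac{7258}{11} \approx 659.82$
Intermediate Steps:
$191 \frac{35 + 3}{11 + R{\left(-1,6 \right)}} = 191 \frac{35 + 3}{11 - \left(-6 + 6\right)} = 191 \frac{38}{11 - 0} = 191 \frac{38}{11 + 0} = 191 \cdot \frac{38}{11} = \frac{7258}{11}$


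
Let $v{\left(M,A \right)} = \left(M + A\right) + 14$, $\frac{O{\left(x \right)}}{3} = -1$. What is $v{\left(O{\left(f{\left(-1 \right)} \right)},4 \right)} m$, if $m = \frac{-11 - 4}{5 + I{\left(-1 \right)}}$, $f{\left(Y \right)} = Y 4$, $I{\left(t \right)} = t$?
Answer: $- \frac{225}{4} \approx -56.25$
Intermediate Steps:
$f{\left(Y \right)} = 4 Y$
$O{\left(x \right)} = -3$ ($O{\left(x \right)} = 3 \left(-1\right) = -3$)
$v{\left(M,A \right)} = 14 + A + M$ ($v{\left(M,A \right)} = \left(A + M\right) + 14 = 14 + A + M$)
$m = - \frac{15}{4}$ ($m = \frac{-11 - 4}{5 - 1} = - \frac{15}{4} \approx -3.75$)
$v{\left(O{\left(f{\left(-1 \right)} \right)},4 \right)} m = \left(14 + 4 - 3\right) \left(- \frac{15}{4}\right) = 15 \left(- \frac{15}{4}\right) = - \frac{225}{4}$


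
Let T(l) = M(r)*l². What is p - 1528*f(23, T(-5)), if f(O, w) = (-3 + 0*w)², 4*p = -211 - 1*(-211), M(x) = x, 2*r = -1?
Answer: -13752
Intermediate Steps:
r = -½ (r = (½)*(-1) = -½ ≈ -0.50000)
p = 0 (p = (-211 - 1*(-211))/4 = (-211 + 211)/4 = (¼)*0 = 0)
T(l) = -l²/2
f(O, w) = 9 (f(O, w) = (-3 + 0)² = (-3)² = 9)
p - 1528*f(23, T(-5)) = 0 - 1528*9 = 0 - 13752 = -13752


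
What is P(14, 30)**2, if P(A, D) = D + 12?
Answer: 1764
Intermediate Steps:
P(A, D) = 12 + D
P(14, 30)**2 = (12 + 30)**2 = 42**2 = 1764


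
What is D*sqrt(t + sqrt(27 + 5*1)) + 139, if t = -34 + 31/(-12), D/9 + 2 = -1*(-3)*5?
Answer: 139 + 39*sqrt(-1317 + 144*sqrt(2))/2 ≈ 139.0 + 650.66*I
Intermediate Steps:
D = 117 (D = -18 + 9*(-1*(-3)*5) = -18 + 9*(3*5) = -18 + 9*15 = -18 + 135 = 117)
t = -439/12 (t = -34 + 31*(-1/12) = -34 - 31/12 = -439/12 ≈ -36.583)
D*sqrt(t + sqrt(27 + 5*1)) + 139 = 117*sqrt(-439/12 + sqrt(27 + 5*1)) + 139 = 117*sqrt(-439/12 + sqrt(27 + 5)) + 139 = 117*sqrt(-439/12 + sqrt(32)) + 139 = 117*sqrt(-439/12 + 4*sqrt(2)) + 139 = 139 + 117*sqrt(-439/12 + 4*sqrt(2))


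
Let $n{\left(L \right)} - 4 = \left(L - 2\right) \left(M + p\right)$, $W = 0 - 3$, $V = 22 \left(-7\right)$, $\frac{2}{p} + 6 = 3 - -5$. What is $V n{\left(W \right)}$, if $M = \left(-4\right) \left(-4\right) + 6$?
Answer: $17094$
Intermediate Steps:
$p = 1$ ($p = \frac{2}{-6 + \left(3 - -5\right)} = \frac{2}{-6 + \left(3 + 5\right)} = \frac{2}{-6 + 8} = \frac{2}{2} = 2 \cdot \frac{1}{2} = 1$)
$M = 22$ ($M = 16 + 6 = 22$)
$V = -154$
$W = -3$ ($W = 0 - 3 = -3$)
$n{\left(L \right)} = -42 + 23 L$ ($n{\left(L \right)} = 4 + \left(L - 2\right) \left(22 + 1\right) = 4 + \left(-2 + L\right) 23 = 4 + \left(-46 + 23 L\right) = -42 + 23 L$)
$V n{\left(W \right)} = - 154 \left(-42 + 23 \left(-3\right)\right) = - 154 \left(-42 - 69\right) = \left(-154\right) \left(-111\right) = 17094$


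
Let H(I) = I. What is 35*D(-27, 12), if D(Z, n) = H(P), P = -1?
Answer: -35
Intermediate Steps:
D(Z, n) = -1
35*D(-27, 12) = 35*(-1) = -35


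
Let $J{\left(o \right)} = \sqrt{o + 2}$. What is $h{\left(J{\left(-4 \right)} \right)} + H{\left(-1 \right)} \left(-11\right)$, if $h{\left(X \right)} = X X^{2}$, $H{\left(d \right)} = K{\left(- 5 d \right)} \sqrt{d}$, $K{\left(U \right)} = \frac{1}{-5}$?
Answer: $\frac{i \left(11 - 10 \sqrt{2}\right)}{5} \approx - 0.62843 i$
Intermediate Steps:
$K{\left(U \right)} = - \frac{1}{5}$
$J{\left(o \right)} = \sqrt{2 + o}$
$H{\left(d \right)} = - \frac{\sqrt{d}}{5}$
$h{\left(X \right)} = X^{3}$
$h{\left(J{\left(-4 \right)} \right)} + H{\left(-1 \right)} \left(-11\right) = \left(\sqrt{2 - 4}\right)^{3} + - \frac{\sqrt{-1}}{5} \left(-11\right) = \left(\sqrt{-2}\right)^{3} + - \frac{i}{5} \left(-11\right) = \left(i \sqrt{2}\right)^{3} + \frac{11 i}{5} = - 2 i \sqrt{2} + \frac{11 i}{5} = \frac{11 i}{5} - 2 i \sqrt{2}$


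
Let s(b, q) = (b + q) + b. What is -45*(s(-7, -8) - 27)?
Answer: 2205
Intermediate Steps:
s(b, q) = q + 2*b
-45*(s(-7, -8) - 27) = -45*((-8 + 2*(-7)) - 27) = -45*((-8 - 14) - 27) = -45*(-22 - 27) = -45*(-49) = 2205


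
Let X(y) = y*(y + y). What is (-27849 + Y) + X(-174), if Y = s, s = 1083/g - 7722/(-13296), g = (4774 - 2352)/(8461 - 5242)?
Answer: 91625228601/2683576 ≈ 34143.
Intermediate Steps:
g = 2422/3219 ≈ 0.75241
X(y) = 2*y² (X(y) = y*(2*y) = 2*y²)
s = 3864242673/2683576 (s = 1083/(2422/3219) - 7722/(-13296) = 1083*(3219/2422) - 7722*(-1/13296) = 3486177/2422 + 1287/2216 = 3864242673/2683576 ≈ 1440.0)
Y = 3864242673/2683576 ≈ 1440.0
(-27849 + Y) + X(-174) = (-27849 + 3864242673/2683576) + 2*(-174)² = -70870665351/2683576 + 2*30276 = -70870665351/2683576 + 60552 = 91625228601/2683576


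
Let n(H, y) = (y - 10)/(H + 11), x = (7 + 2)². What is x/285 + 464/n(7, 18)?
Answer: 99207/95 ≈ 1044.3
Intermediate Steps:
x = 81 (x = 9² = 81)
n(H, y) = (-10 + y)/(11 + H)
x/285 + 464/n(7, 18) = 81/285 + 464/(((-10 + 18)/(11 + 7))) = 81*(1/285) + 464/((8/18)) = 27/95 + 464/(((1/18)*8)) = 27/95 + 464/(4/9) = 27/95 + 464*(9/4) = 27/95 + 1044 = 99207/95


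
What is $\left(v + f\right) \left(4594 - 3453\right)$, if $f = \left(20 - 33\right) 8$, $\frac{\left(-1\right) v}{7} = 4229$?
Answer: $-33895687$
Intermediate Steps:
$v = -29603$ ($v = \left(-7\right) 4229 = -29603$)
$f = -104$ ($f = \left(-13\right) 8 = -104$)
$\left(v + f\right) \left(4594 - 3453\right) = \left(-29603 - 104\right) \left(4594 - 3453\right) = \left(-29707\right) 1141 = -33895687$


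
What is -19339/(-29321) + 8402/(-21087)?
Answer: 161446451/618291927 ≈ 0.26112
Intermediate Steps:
-19339/(-29321) + 8402/(-21087) = -19339*(-1/29321) + 8402*(-1/21087) = 19339/29321 - 8402/21087 = 161446451/618291927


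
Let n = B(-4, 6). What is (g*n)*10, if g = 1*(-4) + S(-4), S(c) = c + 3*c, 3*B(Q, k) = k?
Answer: -400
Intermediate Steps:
B(Q, k) = k/3
n = 2 (n = (1/3)*6 = 2)
S(c) = 4*c
g = -20 (g = 1*(-4) + 4*(-4) = -4 - 16 = -20)
(g*n)*10 = -20*2*10 = -40*10 = -400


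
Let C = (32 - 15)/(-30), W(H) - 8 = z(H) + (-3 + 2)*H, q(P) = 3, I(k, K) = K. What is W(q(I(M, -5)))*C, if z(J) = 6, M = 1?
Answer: -187/30 ≈ -6.2333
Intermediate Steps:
W(H) = 14 - H (W(H) = 8 + (6 + (-3 + 2)*H) = 8 + (6 - H) = 14 - H)
C = -17/30 (C = 17*(-1/30) = -17/30 ≈ -0.56667)
W(q(I(M, -5)))*C = (14 - 1*3)*(-17/30) = (14 - 3)*(-17/30) = 11*(-17/30) = -187/30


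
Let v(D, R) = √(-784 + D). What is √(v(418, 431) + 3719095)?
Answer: √(3719095 + I*√366) ≈ 1928.5 + 0.005*I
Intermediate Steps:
√(v(418, 431) + 3719095) = √(√(-784 + 418) + 3719095) = √(√(-366) + 3719095) = √(I*√366 + 3719095) = √(3719095 + I*√366)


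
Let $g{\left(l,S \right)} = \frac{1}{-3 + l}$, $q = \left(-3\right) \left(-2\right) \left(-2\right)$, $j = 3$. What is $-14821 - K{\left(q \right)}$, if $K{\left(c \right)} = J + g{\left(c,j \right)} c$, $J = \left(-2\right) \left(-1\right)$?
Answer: $- \frac{74119}{5} \approx -14824.0$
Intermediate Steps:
$q = -12$ ($q = 6 \left(-2\right) = -12$)
$J = 2$
$K{\left(c \right)} = 2 + \frac{c}{-3 + c}$
$-14821 - K{\left(q \right)} = -14821 - \frac{3 \left(-2 - 12\right)}{-3 - 12} = -14821 - 3 \frac{1}{-15} \left(-14\right) = -14821 - 3 \left(- \frac{1}{15}\right) \left(-14\right) = -14821 - \frac{14}{5} = - \frac{74119}{5}$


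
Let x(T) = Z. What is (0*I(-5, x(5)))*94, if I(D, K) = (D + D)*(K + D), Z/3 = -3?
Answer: 0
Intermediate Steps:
Z = -9 (Z = 3*(-3) = -9)
x(T) = -9
I(D, K) = 2*D*(D + K) (I(D, K) = (2*D)*(D + K) = 2*D*(D + K))
(0*I(-5, x(5)))*94 = (0*(2*(-5)*(-5 - 9)))*94 = (0*(2*(-5)*(-14)))*94 = (0*140)*94 = 0*94 = 0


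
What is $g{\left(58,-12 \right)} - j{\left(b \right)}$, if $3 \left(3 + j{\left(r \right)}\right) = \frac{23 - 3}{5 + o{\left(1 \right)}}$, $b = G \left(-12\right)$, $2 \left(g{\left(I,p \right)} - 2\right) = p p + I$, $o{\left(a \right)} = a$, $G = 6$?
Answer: $\frac{944}{9} \approx 104.89$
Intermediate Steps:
$g{\left(I,p \right)} = 2 + \frac{I}{2} + \frac{p^{2}}{2}$ ($g{\left(I,p \right)} = 2 + \frac{p p + I}{2} = 2 + \frac{p^{2} + I}{2} = 2 + \frac{I + p^{2}}{2} = 2 + \left(\frac{I}{2} + \frac{p^{2}}{2}\right) = 2 + \frac{I}{2} + \frac{p^{2}}{2}$)
$b = -72$ ($b = 6 \left(-12\right) = -72$)
$j{\left(r \right)} = - \frac{17}{9}$ ($j{\left(r \right)} = -3 + \frac{\left(23 - 3\right) \frac{1}{5 + 1}}{3} = -3 + \frac{20 \cdot \frac{1}{6}}{3} = -3 + \frac{1}{3} \cdot \frac{10}{3} = -3 + \frac{10}{9} = - \frac{17}{9}$)
$g{\left(58,-12 \right)} - j{\left(b \right)} = \left(2 + \frac{1}{2} \cdot 58 + \frac{\left(-12\right)^{2}}{2}\right) - - \frac{17}{9} = \left(2 + 29 + \frac{1}{2} \cdot 144\right) + \frac{17}{9} = \left(2 + 29 + 72\right) + \frac{17}{9} = 103 + \frac{17}{9} = \frac{944}{9}$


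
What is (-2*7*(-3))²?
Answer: 1764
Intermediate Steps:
(-2*7*(-3))² = (-14*(-3))² = 42² = 1764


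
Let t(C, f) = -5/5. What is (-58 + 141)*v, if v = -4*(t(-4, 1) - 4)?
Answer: 1660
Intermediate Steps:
t(C, f) = -1 (t(C, f) = -5*⅕ = -1)
v = 20 (v = -4*(-1 - 4) = -4*(-5) = 20)
(-58 + 141)*v = (-58 + 141)*20 = 83*20 = 1660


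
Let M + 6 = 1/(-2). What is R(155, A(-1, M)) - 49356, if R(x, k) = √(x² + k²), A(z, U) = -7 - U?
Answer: -49356 + √96101/2 ≈ -49201.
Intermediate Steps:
M = -13/2 (M = -6 + 1/(-2) = -6 - ½ = -13/2 ≈ -6.5000)
R(x, k) = √(k² + x²)
R(155, A(-1, M)) - 49356 = √((-7 - 1*(-13/2))² + 155²) - 49356 = √((-7 + 13/2)² + 24025) - 49356 = √((-½)² + 24025) - 49356 = √(¼ + 24025) - 49356 = √(96101/4) - 49356 = √96101/2 - 49356 = -49356 + √96101/2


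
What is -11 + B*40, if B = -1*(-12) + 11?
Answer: 909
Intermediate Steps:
B = 23 (B = 12 + 11 = 23)
-11 + B*40 = -11 + 23*40 = -11 + 920 = 909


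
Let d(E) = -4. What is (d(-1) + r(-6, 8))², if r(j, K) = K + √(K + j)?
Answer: (4 + √2)² ≈ 29.314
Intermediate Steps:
(d(-1) + r(-6, 8))² = (-4 + (8 + √(8 - 6)))² = (-4 + (8 + √2))² = (4 + √2)²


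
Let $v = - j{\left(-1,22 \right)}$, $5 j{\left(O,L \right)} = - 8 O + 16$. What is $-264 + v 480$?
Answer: $-2568$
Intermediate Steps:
$j{\left(O,L \right)} = \frac{16}{5} - \frac{8 O}{5}$ ($j{\left(O,L \right)} = \frac{- 8 O + 16}{5} = \frac{16 - 8 O}{5} = \frac{16}{5} - \frac{8 O}{5}$)
$v = - \frac{24}{5}$ ($v = - (\frac{16}{5} - - \frac{8}{5}) = - (\frac{16}{5} + \frac{8}{5}) = \left(-1\right) \frac{24}{5} = - \frac{24}{5} \approx -4.8$)
$-264 + v 480 = -264 - 2304 = -2568$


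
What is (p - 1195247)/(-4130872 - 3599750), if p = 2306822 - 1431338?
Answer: 319763/7730622 ≈ 0.041363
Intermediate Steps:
p = 875484
(p - 1195247)/(-4130872 - 3599750) = (875484 - 1195247)/(-4130872 - 3599750) = -319763/(-7730622) = -319763*(-1/7730622) = 319763/7730622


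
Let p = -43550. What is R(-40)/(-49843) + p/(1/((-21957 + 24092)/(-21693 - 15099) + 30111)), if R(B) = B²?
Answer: -171767911964456875/130987404 ≈ -1.3113e+9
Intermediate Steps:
R(-40)/(-49843) + p/(1/((-21957 + 24092)/(-21693 - 15099) + 30111)) = (-40)²/(-49843) - (1311334050 + 43550*(-21957 + 24092)/(-21693 - 15099)) = 1600*(-1/49843) - 43550/(1/(2135/(-36792) + 30111)) = -1600/49843 - 43550/(1/(2135*(-1/36792) + 30111)) = -1600/49843 - 43550/(1/(-305/5256 + 30111)) = -1600/49843 - 43550/(1/(158263111/5256)) = -1600/49843 - 43550/5256/158263111 = -1600/49843 - 43550*158263111/5256 = -1600/49843 - 3446179242025/2628 = -171767911964456875/130987404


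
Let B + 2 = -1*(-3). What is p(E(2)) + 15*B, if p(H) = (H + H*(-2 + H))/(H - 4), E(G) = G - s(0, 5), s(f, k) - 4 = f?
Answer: 14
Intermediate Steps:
B = 1 (B = -2 - 1*(-3) = -2 + 3 = 1)
s(f, k) = 4 + f
E(G) = -4 + G (E(G) = G - (4 + 0) = G - 1*4 = G - 4 = -4 + G)
p(H) = (H + H*(-2 + H))/(-4 + H)
p(E(2)) + 15*B = (-4 + 2)*(-1 + (-4 + 2))/(-4 + (-4 + 2)) + 15*1 = -2*(-1 - 2)/(-4 - 2) + 15 = -2*(-3)/(-6) + 15 = -2*(-⅙)*(-3) + 15 = -1 + 15 = 14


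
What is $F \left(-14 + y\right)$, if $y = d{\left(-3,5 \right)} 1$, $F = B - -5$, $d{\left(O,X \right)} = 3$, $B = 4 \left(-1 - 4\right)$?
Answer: $165$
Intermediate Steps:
$B = -20$ ($B = 4 \left(-5\right) = -20$)
$F = -15$ ($F = -20 - -5 = -20 + 5 = -15$)
$y = 3$ ($y = 3 \cdot 1 = 3$)
$F \left(-14 + y\right) = - 15 \left(-14 + 3\right) = \left(-15\right) \left(-11\right) = 165$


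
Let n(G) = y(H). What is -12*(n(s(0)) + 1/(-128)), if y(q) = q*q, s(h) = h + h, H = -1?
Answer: -381/32 ≈ -11.906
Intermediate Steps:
s(h) = 2*h
y(q) = q²
n(G) = 1 (n(G) = (-1)² = 1)
-12*(n(s(0)) + 1/(-128)) = -12*(1 + 1/(-128)) = -12*(1 - 1/128) = -12*127/128 = -381/32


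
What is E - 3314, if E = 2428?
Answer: -886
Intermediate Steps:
E - 3314 = 2428 - 3314 = -886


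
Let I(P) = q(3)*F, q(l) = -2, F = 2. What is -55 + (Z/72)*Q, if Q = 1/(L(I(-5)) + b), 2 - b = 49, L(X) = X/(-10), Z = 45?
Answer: -102545/1864 ≈ -55.013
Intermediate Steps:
I(P) = -4 (I(P) = -2*2 = -4)
L(X) = -X/10 (L(X) = X*(-⅒) = -X/10)
b = -47 (b = 2 - 1*49 = 2 - 49 = -47)
Q = -5/233 (Q = 1/(-⅒*(-4) - 47) = 1/(⅖ - 47) = 1/(-233/5) = -5/233 ≈ -0.021459)
-55 + (Z/72)*Q = -55 + (45/72)*(-5/233) = -55 + (45*(1/72))*(-5/233) = -55 + (5/8)*(-5/233) = -55 - 25/1864 = -102545/1864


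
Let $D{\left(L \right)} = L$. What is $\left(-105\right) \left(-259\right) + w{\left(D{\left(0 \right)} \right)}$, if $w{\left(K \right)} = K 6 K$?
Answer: $27195$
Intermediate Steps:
$w{\left(K \right)} = 6 K^{2}$ ($w{\left(K \right)} = 6 K K = 6 K^{2}$)
$\left(-105\right) \left(-259\right) + w{\left(D{\left(0 \right)} \right)} = \left(-105\right) \left(-259\right) + 6 \cdot 0^{2} = 27195 + 6 \cdot 0 = 27195 + 0 = 27195$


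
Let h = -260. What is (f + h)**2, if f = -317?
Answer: 332929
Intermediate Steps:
(f + h)**2 = (-317 - 260)**2 = (-577)**2 = 332929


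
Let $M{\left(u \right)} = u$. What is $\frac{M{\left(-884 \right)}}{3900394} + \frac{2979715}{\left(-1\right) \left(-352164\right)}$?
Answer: $\frac{5810875597367}{686789176308} \approx 8.4609$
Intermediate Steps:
$\frac{M{\left(-884 \right)}}{3900394} + \frac{2979715}{\left(-1\right) \left(-352164\right)} = - \frac{884}{3900394} + \frac{2979715}{\left(-1\right) \left(-352164\right)} = \left(-884\right) \frac{1}{3900394} + \frac{2979715}{352164} = - \frac{442}{1950197} + 2979715 \cdot \frac{1}{352164} = - \frac{442}{1950197} + \frac{2979715}{352164} = \frac{5810875597367}{686789176308}$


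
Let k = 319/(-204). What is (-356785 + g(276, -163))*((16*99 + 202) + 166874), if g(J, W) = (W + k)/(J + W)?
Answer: -115597334750505/1921 ≈ -6.0176e+10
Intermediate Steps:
k = -319/204 (k = 319*(-1/204) = -319/204 ≈ -1.5637)
g(J, W) = (-319/204 + W)/(J + W) (g(J, W) = (W - 319/204)/(J + W) = (-319/204 + W)/(J + W))
(-356785 + g(276, -163))*((16*99 + 202) + 166874) = (-356785 + (-319/204 - 163)/(276 - 163))*((16*99 + 202) + 166874) = (-356785 - 33571/204/113)*((1584 + 202) + 166874) = (-356785 + (1/113)*(-33571/204))*(1786 + 166874) = (-356785 - 33571/23052)*168660 = -8224641391/23052*168660 = -115597334750505/1921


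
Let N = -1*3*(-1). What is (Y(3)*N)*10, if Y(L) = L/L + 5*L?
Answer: 480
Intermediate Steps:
Y(L) = 1 + 5*L
N = 3 (N = -3*(-1) = 3)
(Y(3)*N)*10 = ((1 + 5*3)*3)*10 = ((1 + 15)*3)*10 = (16*3)*10 = 48*10 = 480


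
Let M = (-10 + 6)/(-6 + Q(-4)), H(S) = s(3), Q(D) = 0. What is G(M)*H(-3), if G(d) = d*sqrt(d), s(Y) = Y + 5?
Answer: 16*sqrt(6)/9 ≈ 4.3546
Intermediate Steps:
s(Y) = 5 + Y
H(S) = 8 (H(S) = 5 + 3 = 8)
M = 2/3 (M = (-10 + 6)/(-6 + 0) = -4/(-6) = -4*(-1/6) = 2/3 ≈ 0.66667)
G(d) = d**(3/2)
G(M)*H(-3) = (2/3)**(3/2)*8 = (2*sqrt(6)/9)*8 = 16*sqrt(6)/9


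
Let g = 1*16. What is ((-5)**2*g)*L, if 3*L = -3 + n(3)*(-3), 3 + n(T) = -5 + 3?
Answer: 1600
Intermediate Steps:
n(T) = -5 (n(T) = -3 + (-5 + 3) = -3 - 2 = -5)
g = 16
L = 4 (L = (-3 - 5*(-3))/3 = (-3 + 15)/3 = (1/3)*12 = 4)
((-5)**2*g)*L = ((-5)**2*16)*4 = (25*16)*4 = 400*4 = 1600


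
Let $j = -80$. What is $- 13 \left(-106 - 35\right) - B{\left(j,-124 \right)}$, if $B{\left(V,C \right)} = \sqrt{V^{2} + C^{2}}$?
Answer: $1833 - 4 \sqrt{1361} \approx 1685.4$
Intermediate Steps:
$B{\left(V,C \right)} = \sqrt{C^{2} + V^{2}}$
$- 13 \left(-106 - 35\right) - B{\left(j,-124 \right)} = - 13 \left(-106 - 35\right) - \sqrt{\left(-124\right)^{2} + \left(-80\right)^{2}} = \left(-13\right) \left(-141\right) - \sqrt{15376 + 6400} = 1833 - \sqrt{21776} = 1833 - 4 \sqrt{1361}$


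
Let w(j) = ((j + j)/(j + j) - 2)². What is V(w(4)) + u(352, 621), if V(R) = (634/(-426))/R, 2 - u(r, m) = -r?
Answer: 75085/213 ≈ 352.51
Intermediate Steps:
u(r, m) = 2 + r (u(r, m) = 2 - (-1)*r = 2 + r)
w(j) = 1 (w(j) = ((2*j)/((2*j)) - 2)² = ((2*j)*(1/(2*j)) - 2)² = (1 - 2)² = (-1)² = 1)
V(R) = -317/(213*R) (V(R) = (634*(-1/426))/R = -317/(213*R))
V(w(4)) + u(352, 621) = -317/213/1 + (2 + 352) = -317/213*1 + 354 = -317/213 + 354 = 75085/213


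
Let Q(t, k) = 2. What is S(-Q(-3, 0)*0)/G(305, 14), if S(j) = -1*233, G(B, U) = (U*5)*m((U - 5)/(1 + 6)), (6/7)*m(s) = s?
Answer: -233/105 ≈ -2.2190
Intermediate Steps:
m(s) = 7*s/6
G(B, U) = 5*U*(-⅚ + U/6) (G(B, U) = (U*5)*(7*((U - 5)/(1 + 6))/6) = (5*U)*(7*((-5 + U)/7)/6) = (5*U)*(7*((-5 + U)*(⅐))/6) = (5*U)*(7*(-5/7 + U/7)/6) = (5*U)*(-⅚ + U/6) = 5*U*(-⅚ + U/6))
S(j) = -233
S(-Q(-3, 0)*0)/G(305, 14) = -233*3/(35*(-5 + 14)) = -233/((⅚)*14*9) = -233/105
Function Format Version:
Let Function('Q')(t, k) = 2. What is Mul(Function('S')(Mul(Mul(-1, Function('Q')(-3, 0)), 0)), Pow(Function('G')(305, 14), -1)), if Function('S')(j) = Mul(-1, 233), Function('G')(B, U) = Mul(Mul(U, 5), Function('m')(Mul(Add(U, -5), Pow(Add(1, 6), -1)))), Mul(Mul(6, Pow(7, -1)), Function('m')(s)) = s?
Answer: Rational(-233, 105) ≈ -2.2190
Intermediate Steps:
Function('m')(s) = Mul(Rational(7, 6), s)
Function('G')(B, U) = Mul(5, U, Add(Rational(-5, 6), Mul(Rational(1, 6), U))) (Function('G')(B, U) = Mul(Mul(U, 5), Mul(Rational(7, 6), Mul(Add(U, -5), Pow(Add(1, 6), -1)))) = Mul(Mul(5, U), Mul(Rational(7, 6), Mul(Add(-5, U), Pow(7, -1)))) = Mul(Mul(5, U), Mul(Rational(7, 6), Mul(Add(-5, U), Rational(1, 7)))) = Mul(Mul(5, U), Mul(Rational(7, 6), Add(Rational(-5, 7), Mul(Rational(1, 7), U)))) = Mul(Mul(5, U), Add(Rational(-5, 6), Mul(Rational(1, 6), U))) = Mul(5, U, Add(Rational(-5, 6), Mul(Rational(1, 6), U))))
Function('S')(j) = -233
Mul(Function('S')(Mul(Mul(-1, Function('Q')(-3, 0)), 0)), Pow(Function('G')(305, 14), -1)) = Mul(-233, Pow(Mul(Rational(5, 6), 14, Add(-5, 14)), -1)) = Mul(-233, Pow(Mul(Rational(5, 6), 14, 9), -1)) = Mul(-233, Pow(105, -1)) = Mul(-233, Rational(1, 105)) = Rational(-233, 105)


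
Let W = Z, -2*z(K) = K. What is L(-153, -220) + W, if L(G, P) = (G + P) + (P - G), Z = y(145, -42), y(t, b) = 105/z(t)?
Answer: -12802/29 ≈ -441.45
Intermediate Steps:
z(K) = -K/2
y(t, b) = -210/t (y(t, b) = 105/((-t/2)) = 105*(-2/t) = -210/t)
Z = -42/29 (Z = -210/145 = -210*1/145 = -42/29 ≈ -1.4483)
L(G, P) = 2*P
W = -42/29 ≈ -1.4483
L(-153, -220) + W = 2*(-220) - 42/29 = -440 - 42/29 = -12802/29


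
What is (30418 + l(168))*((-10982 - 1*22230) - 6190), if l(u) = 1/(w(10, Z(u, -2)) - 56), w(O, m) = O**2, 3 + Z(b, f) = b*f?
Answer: -2397061863/2 ≈ -1.1985e+9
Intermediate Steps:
Z(b, f) = -3 + b*f
l(u) = 1/44 (l(u) = 1/(10**2 - 56) = 1/(100 - 56) = 1/44)
(30418 + l(168))*((-10982 - 1*22230) - 6190) = (30418 + 1/44)*((-10982 - 1*22230) - 6190) = 1338393*((-10982 - 22230) - 6190)/44 = 1338393*(-33212 - 6190)/44 = (1338393/44)*(-39402) = -2397061863/2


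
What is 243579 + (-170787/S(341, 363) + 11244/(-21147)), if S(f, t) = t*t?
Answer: 75414714303508/309613227 ≈ 2.4358e+5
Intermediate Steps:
S(f, t) = t²
243579 + (-170787/S(341, 363) + 11244/(-21147)) = 243579 + (-170787/(363²) + 11244/(-21147)) = 243579 + (-170787/131769 + 11244*(-1/21147)) = 243579 + (-170787*1/131769 - 3748/7049) = 243579 + (-56929/43923 - 3748/7049) = 243579 - 565915925/309613227 = 75414714303508/309613227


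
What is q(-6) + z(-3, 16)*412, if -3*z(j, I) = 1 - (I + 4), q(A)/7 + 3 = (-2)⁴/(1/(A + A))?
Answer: 3733/3 ≈ 1244.3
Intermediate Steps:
q(A) = -21 + 224*A (q(A) = -21 + 7*((-2)⁴/(1/(A + A))) = -21 + 7*(16/(1/(2*A))) = -21 + 7*(16/((1/(2*A)))) = -21 + 7*(16*(2*A)) = -21 + 7*(32*A) = -21 + 224*A)
z(j, I) = 1 + I/3 (z(j, I) = -(1 - (I + 4))/3 = -(1 - (4 + I))/3 = -(1 + (-4 - I))/3 = -(-3 - I)/3 = 1 + I/3)
q(-6) + z(-3, 16)*412 = (-21 + 224*(-6)) + (1 + (⅓)*16)*412 = (-21 - 1344) + (1 + 16/3)*412 = -1365 + (19/3)*412 = -1365 + 7828/3 = 3733/3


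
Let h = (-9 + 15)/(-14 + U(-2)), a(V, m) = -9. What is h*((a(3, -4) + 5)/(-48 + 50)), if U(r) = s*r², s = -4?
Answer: ⅖ ≈ 0.40000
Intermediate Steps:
U(r) = -4*r²
h = -⅕ (h = (-9 + 15)/(-14 - 4*(-2)²) = 6/(-14 - 4*4) = 6/(-14 - 16) = 6/(-30) = 6*(-1/30) = -⅕ ≈ -0.20000)
h*((a(3, -4) + 5)/(-48 + 50)) = -(-9 + 5)/(5*(-48 + 50)) = -(-4)/(5*2) = -⅕*(-2) = ⅖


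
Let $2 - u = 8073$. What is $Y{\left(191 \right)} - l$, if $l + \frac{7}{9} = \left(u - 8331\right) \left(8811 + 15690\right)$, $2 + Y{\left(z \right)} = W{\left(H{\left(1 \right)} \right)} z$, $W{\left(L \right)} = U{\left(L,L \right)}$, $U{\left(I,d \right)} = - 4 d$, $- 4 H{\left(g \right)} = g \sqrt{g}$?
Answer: $\frac{3616790326}{9} \approx 4.0187 \cdot 10^{8}$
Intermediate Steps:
$u = -8071$ ($u = 2 - 8073 = -8071$)
$H{\left(g \right)} = - \frac{g^{\frac{3}{2}}}{4}$ ($H{\left(g \right)} = - \frac{g \sqrt{g}}{4} = - \frac{g^{\frac{3}{2}}}{4}$)
$W{\left(L \right)} = - 4 L$
$Y{\left(z \right)} = -2 + z$ ($Y{\left(z \right)} = -2 + - 4 \left(- \frac{1^{\frac{3}{2}}}{4}\right) z = -2 + - 4 \left(\left(- \frac{1}{4}\right) 1\right) z = -2 + \left(-4\right) \left(- \frac{1}{4}\right) z = -2 + 1 z = -2 + z$)
$l = - \frac{3616788625}{9}$ ($l = - \frac{7}{9} + \left(-8071 - 8331\right) \left(8811 + 15690\right) = - \frac{7}{9} - 401865402 = - \frac{3616788625}{9} \approx -4.0187 \cdot 10^{8}$)
$Y{\left(191 \right)} - l = \left(-2 + 191\right) - - \frac{3616788625}{9} = 189 + \frac{3616788625}{9} = \frac{3616790326}{9}$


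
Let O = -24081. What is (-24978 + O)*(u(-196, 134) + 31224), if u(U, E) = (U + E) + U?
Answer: -1519160994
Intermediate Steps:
u(U, E) = E + 2*U (u(U, E) = (E + U) + U = E + 2*U)
(-24978 + O)*(u(-196, 134) + 31224) = (-24978 - 24081)*((134 + 2*(-196)) + 31224) = -49059*((134 - 392) + 31224) = -49059*(-258 + 31224) = -49059*30966 = -1519160994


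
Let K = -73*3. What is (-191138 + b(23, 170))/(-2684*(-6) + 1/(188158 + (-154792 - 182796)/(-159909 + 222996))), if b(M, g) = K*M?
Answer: -2328594534545650/191154257151519 ≈ -12.182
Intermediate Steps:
K = -219
b(M, g) = -219*M
(-191138 + b(23, 170))/(-2684*(-6) + 1/(188158 + (-154792 - 182796)/(-159909 + 222996))) = (-191138 - 219*23)/(-2684*(-6) + 1/(188158 + (-154792 - 182796)/(-159909 + 222996))) = (-191138 - 5037)/(16104 + 1/(188158 - 337588/63087)) = -196175/(16104 + 1/(188158 - 337588*1/63087)) = -196175/(16104 + 1/(188158 - 337588/63087)) = -196175/(16104 + 1/(11869986158/63087)) = -196175/(16104 + 63087/11869986158) = -196175/191154257151519/11869986158 = -196175*11869986158/191154257151519 = -2328594534545650/191154257151519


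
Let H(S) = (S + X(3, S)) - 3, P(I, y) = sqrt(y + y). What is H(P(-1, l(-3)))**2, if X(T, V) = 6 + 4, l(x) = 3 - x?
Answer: 61 + 28*sqrt(3) ≈ 109.50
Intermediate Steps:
P(I, y) = sqrt(2)*sqrt(y) (P(I, y) = sqrt(2*y) = sqrt(2)*sqrt(y))
X(T, V) = 10
H(S) = 7 + S (H(S) = (S + 10) - 3 = (10 + S) - 3 = 7 + S)
H(P(-1, l(-3)))**2 = (7 + sqrt(2)*sqrt(3 - 1*(-3)))**2 = (7 + sqrt(2)*sqrt(3 + 3))**2 = (7 + sqrt(2)*sqrt(6))**2 = (7 + 2*sqrt(3))**2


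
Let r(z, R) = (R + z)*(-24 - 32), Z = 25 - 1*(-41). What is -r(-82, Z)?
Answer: -896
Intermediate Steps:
Z = 66 (Z = 25 + 41 = 66)
r(z, R) = -56*R - 56*z (r(z, R) = (R + z)*(-56) = -56*R - 56*z)
-r(-82, Z) = -(-56*66 - 56*(-82)) = -(-3696 + 4592) = -1*896 = -896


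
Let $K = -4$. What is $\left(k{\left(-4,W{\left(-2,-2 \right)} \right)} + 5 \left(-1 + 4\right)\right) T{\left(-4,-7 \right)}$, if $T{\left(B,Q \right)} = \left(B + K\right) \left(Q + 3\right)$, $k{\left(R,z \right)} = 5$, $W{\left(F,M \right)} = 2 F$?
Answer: $640$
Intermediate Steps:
$T{\left(B,Q \right)} = \left(-4 + B\right) \left(3 + Q\right)$ ($T{\left(B,Q \right)} = \left(B - 4\right) \left(Q + 3\right) = \left(-4 + B\right) \left(3 + Q\right)$)
$\left(k{\left(-4,W{\left(-2,-2 \right)} \right)} + 5 \left(-1 + 4\right)\right) T{\left(-4,-7 \right)} = \left(5 + 5 \left(-1 + 4\right)\right) \left(-12 - -28 + 3 \left(-4\right) - -28\right) = \left(5 + 5 \cdot 3\right) \left(-12 + 28 - 12 + 28\right) = \left(5 + 15\right) 32 = 20 \cdot 32 = 640$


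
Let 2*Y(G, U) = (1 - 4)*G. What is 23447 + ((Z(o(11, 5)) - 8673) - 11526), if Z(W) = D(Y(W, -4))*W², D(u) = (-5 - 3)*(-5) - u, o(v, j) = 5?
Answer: 8871/2 ≈ 4435.5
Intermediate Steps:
Y(G, U) = -3*G/2 (Y(G, U) = ((1 - 4)*G)/2 = (-3*G)/2 = -3*G/2)
D(u) = 40 - u (D(u) = -8*(-5) - u = 40 - u)
Z(W) = W²*(40 + 3*W/2) (Z(W) = (40 - (-3)*W/2)*W² = (40 + 3*W/2)*W² = W²*(40 + 3*W/2))
23447 + ((Z(o(11, 5)) - 8673) - 11526) = 23447 + (((½)*5²*(80 + 3*5) - 8673) - 11526) = 23447 + (((½)*25*(80 + 15) - 8673) - 11526) = 23447 + (((½)*25*95 - 8673) - 11526) = 23447 + ((2375/2 - 8673) - 11526) = 23447 + (-14971/2 - 11526) = 23447 - 38023/2 = 8871/2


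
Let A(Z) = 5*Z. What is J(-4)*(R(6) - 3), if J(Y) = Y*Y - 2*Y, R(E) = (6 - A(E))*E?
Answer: -3528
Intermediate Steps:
R(E) = E*(6 - 5*E) (R(E) = (6 - 5*E)*E = E*(6 - 5*E))
J(Y) = Y**2 - 2*Y
J(-4)*(R(6) - 3) = (-4*(-2 - 4))*(6*(6 - 5*6) - 3) = (-4*(-6))*(6*(6 - 30) - 3) = 24*(6*(-24) - 3) = 24*(-144 - 3) = 24*(-147) = -3528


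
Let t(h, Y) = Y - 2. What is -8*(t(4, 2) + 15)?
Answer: -120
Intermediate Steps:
t(h, Y) = -2 + Y
-8*(t(4, 2) + 15) = -8*((-2 + 2) + 15) = -8*(0 + 15) = -8*15 = -120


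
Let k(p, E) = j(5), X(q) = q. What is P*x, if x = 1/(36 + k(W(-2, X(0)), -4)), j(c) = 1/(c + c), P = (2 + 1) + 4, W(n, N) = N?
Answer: 70/361 ≈ 0.19391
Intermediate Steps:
P = 7 (P = 3 + 4 = 7)
j(c) = 1/(2*c)
k(p, E) = ⅒ (k(p, E) = (½)/5 = (½)*(⅕) = ⅒)
x = 10/361 (x = 1/(36 + ⅒) = 1/(361/10) = 10/361 ≈ 0.027701)
P*x = 7*(10/361) = 70/361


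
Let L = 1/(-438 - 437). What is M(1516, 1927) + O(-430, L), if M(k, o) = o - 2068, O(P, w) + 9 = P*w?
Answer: -26164/175 ≈ -149.51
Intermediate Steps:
L = -1/875 (L = 1/(-875) = -1/875 ≈ -0.0011429)
O(P, w) = -9 + P*w
M(k, o) = -2068 + o
M(1516, 1927) + O(-430, L) = (-2068 + 1927) + (-9 - 430*(-1/875)) = -141 + (-9 + 86/175) = -141 - 1489/175 = -26164/175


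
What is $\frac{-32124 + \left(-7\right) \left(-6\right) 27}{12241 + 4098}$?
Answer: $- \frac{30990}{16339} \approx -1.8967$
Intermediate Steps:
$\frac{-32124 + \left(-7\right) \left(-6\right) 27}{12241 + 4098} = \frac{-32124 + 42 \cdot 27}{16339} = \left(-32124 + 1134\right) \frac{1}{16339} = \left(-30990\right) \frac{1}{16339} = - \frac{30990}{16339}$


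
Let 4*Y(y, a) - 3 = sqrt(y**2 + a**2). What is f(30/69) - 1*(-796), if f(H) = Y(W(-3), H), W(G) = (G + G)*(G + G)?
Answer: 3187/4 + sqrt(171421)/46 ≈ 805.75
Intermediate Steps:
W(G) = 4*G**2 (W(G) = (2*G)*(2*G) = 4*G**2)
Y(y, a) = 3/4 + sqrt(a**2 + y**2)/4 (Y(y, a) = 3/4 + sqrt(y**2 + a**2)/4 = 3/4 + sqrt(a**2 + y**2)/4)
f(H) = 3/4 + sqrt(1296 + H**2)/4 (f(H) = 3/4 + sqrt(H**2 + (4*(-3)**2)**2)/4 = 3/4 + sqrt(H**2 + (4*9)**2)/4 = 3/4 + sqrt(H**2 + 36**2)/4 = 3/4 + sqrt(H**2 + 1296)/4 = 3/4 + sqrt(1296 + H**2)/4)
f(30/69) - 1*(-796) = (3/4 + sqrt(1296 + (30/69)**2)/4) - 1*(-796) = (3/4 + sqrt(1296 + (30*(1/69))**2)/4) + 796 = (3/4 + sqrt(1296 + (10/23)**2)/4) + 796 = (3/4 + sqrt(1296 + 100/529)/4) + 796 = (3/4 + sqrt(685684/529)/4) + 796 = (3/4 + (2*sqrt(171421)/23)/4) + 796 = (3/4 + sqrt(171421)/46) + 796 = 3187/4 + sqrt(171421)/46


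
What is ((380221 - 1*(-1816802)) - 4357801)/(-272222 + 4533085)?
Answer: -2160778/4260863 ≈ -0.50712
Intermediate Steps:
((380221 - 1*(-1816802)) - 4357801)/(-272222 + 4533085) = ((380221 + 1816802) - 4357801)/4260863 = (2197023 - 4357801)*(1/4260863) = -2160778*1/4260863 = -2160778/4260863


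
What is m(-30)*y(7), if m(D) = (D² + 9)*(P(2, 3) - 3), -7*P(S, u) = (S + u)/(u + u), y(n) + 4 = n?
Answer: -119079/14 ≈ -8505.6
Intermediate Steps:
y(n) = -4 + n
P(S, u) = -(S + u)/(14*u) (P(S, u) = -(S + u)/(7*(u + u)) = -(S + u)/(7*(2*u)) = -(S + u)*1/(2*u)/7 = -(S + u)/(14*u))
m(D) = -393/14 - 131*D²/42 (m(D) = (D² + 9)*((1/14)*(-1*2 - 1*3)/3 - 3) = (9 + D²)*((1/14)*(⅓)*(-2 - 3) - 3) = (9 + D²)*((1/14)*(⅓)*(-5) - 3) = (9 + D²)*(-5/42 - 3) = (9 + D²)*(-131/42) = -393/14 - 131*D²/42)
m(-30)*y(7) = (-393/14 - 131/42*(-30)²)*(-4 + 7) = (-393/14 - 131/42*900)*3 = (-393/14 - 19650/7)*3 = -39693/14*3 = -119079/14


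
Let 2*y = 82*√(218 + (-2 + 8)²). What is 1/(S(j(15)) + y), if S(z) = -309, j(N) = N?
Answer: 309/331493 + 41*√254/331493 ≈ 0.0029033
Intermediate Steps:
y = 41*√254 (y = (82*√(218 + (-2 + 8)²))/2 = (82*√(218 + 6²))/2 = (82*√(218 + 36))/2 = (82*√254)/2 = 41*√254 ≈ 653.43)
1/(S(j(15)) + y) = 1/(-309 + 41*√254)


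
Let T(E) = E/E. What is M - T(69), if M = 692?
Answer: 691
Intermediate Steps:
T(E) = 1
M - T(69) = 692 - 1*1 = 692 - 1 = 691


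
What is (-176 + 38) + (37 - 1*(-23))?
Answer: -78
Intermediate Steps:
(-176 + 38) + (37 - 1*(-23)) = -138 + (37 + 23) = -138 + 60 = -78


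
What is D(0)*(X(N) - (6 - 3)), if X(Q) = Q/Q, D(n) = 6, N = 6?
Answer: -12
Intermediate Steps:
X(Q) = 1
D(0)*(X(N) - (6 - 3)) = 6*(1 - (6 - 3)) = 6*(1 - 1*3) = 6*(1 - 3) = 6*(-2) = -12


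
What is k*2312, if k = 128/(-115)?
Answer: -295936/115 ≈ -2573.4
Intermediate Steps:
k = -128/115 (k = 128*(-1/115) = -128/115 ≈ -1.1130)
k*2312 = -128/115*2312 = -295936/115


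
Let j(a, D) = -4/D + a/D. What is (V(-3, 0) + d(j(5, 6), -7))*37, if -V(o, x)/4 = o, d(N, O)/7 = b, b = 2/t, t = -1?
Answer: -74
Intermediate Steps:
b = -2 (b = 2/(-1) = 2*(-1) = -2)
d(N, O) = -14 (d(N, O) = 7*(-2) = -14)
V(o, x) = -4*o
(V(-3, 0) + d(j(5, 6), -7))*37 = (-4*(-3) - 14)*37 = (12 - 14)*37 = -2*37 = -74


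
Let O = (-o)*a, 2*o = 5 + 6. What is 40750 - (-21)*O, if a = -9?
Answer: 83579/2 ≈ 41790.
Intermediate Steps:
o = 11/2 (o = (5 + 6)/2 = (1/2)*11 = 11/2 ≈ 5.5000)
O = 99/2 (O = -1*11/2*(-9) = -11/2*(-9) = 99/2 ≈ 49.500)
40750 - (-21)*O = 40750 - (-21)*99/2 = 40750 - 1*(-2079/2) = 40750 + 2079/2 = 83579/2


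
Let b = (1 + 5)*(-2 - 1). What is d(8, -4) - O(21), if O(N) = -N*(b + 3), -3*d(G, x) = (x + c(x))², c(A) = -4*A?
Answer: -363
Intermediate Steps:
b = -18 (b = 6*(-3) = -18)
d(G, x) = -3*x² (d(G, x) = -(x - 4*x)²/3 = -9*x²/3 = -3*x²)
O(N) = 15*N (O(N) = -N*(-18 + 3) = -N*(-15) = -(-15)*N = 15*N)
d(8, -4) - O(21) = -3*(-4)² - 15*21 = -3*16 - 1*315 = -48 - 315 = -363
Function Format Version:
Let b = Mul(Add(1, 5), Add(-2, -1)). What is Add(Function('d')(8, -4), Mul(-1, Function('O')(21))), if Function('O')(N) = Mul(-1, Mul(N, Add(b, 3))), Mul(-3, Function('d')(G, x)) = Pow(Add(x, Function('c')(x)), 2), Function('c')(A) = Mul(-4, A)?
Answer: -363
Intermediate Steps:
b = -18 (b = Mul(6, -3) = -18)
Function('d')(G, x) = Mul(-3, Pow(x, 2)) (Function('d')(G, x) = Mul(Rational(-1, 3), Pow(Add(x, Mul(-4, x)), 2)) = Mul(Rational(-1, 3), Pow(Mul(-3, x), 2)) = Mul(Rational(-1, 3), Mul(9, Pow(x, 2))) = Mul(-3, Pow(x, 2)))
Function('O')(N) = Mul(15, N) (Function('O')(N) = Mul(-1, Mul(N, Add(-18, 3))) = Mul(-1, Mul(N, -15)) = Mul(-1, Mul(-15, N)) = Mul(15, N))
Add(Function('d')(8, -4), Mul(-1, Function('O')(21))) = Add(Mul(-3, Pow(-4, 2)), Mul(-1, Mul(15, 21))) = Add(Mul(-3, 16), Mul(-1, 315)) = Add(-48, -315) = -363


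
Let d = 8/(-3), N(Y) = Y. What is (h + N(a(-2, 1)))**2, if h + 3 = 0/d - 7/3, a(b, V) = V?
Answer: 169/9 ≈ 18.778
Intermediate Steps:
d = -8/3 (d = 8*(-1/3) = -8/3 ≈ -2.6667)
h = -16/3 (h = -3 + (0/(-8/3) - 7/3) = -3 + (0*(-3/8) - 7*1/3) = -3 + (0 - 7/3) = -3 - 7/3 = -16/3 ≈ -5.3333)
(h + N(a(-2, 1)))**2 = (-16/3 + 1)**2 = (-13/3)**2 = 169/9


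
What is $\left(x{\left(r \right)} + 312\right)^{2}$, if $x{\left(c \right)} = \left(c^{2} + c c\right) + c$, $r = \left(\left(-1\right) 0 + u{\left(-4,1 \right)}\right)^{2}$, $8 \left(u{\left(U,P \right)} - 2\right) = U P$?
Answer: $\frac{6734025}{64} \approx 1.0522 \cdot 10^{5}$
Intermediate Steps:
$u{\left(U,P \right)} = 2 + \frac{P U}{8}$ ($u{\left(U,P \right)} = 2 + \frac{U P}{8} = 2 + \frac{P U}{8}$)
$r = \frac{9}{4}$ ($r = \left(\left(-1\right) 0 + \left(2 + \frac{1}{8} \cdot 1 \left(-4\right)\right)\right)^{2} = \left(0 + \left(2 - \frac{1}{2}\right)\right)^{2} = \left(0 + \frac{3}{2}\right)^{2} = \left(\frac{3}{2}\right)^{2} = \frac{9}{4} \approx 2.25$)
$x{\left(c \right)} = c + 2 c^{2}$ ($x{\left(c \right)} = \left(c^{2} + c^{2}\right) + c = 2 c^{2} + c = c + 2 c^{2}$)
$\left(x{\left(r \right)} + 312\right)^{2} = \left(\frac{9 \left(1 + 2 \cdot \frac{9}{4}\right)}{4} + 312\right)^{2} = \left(\frac{9 \left(1 + \frac{9}{2}\right)}{4} + 312\right)^{2} = \left(\frac{9}{4} \cdot \frac{11}{2} + 312\right)^{2} = \left(\frac{99}{8} + 312\right)^{2} = \left(\frac{2595}{8}\right)^{2} = \frac{6734025}{64}$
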